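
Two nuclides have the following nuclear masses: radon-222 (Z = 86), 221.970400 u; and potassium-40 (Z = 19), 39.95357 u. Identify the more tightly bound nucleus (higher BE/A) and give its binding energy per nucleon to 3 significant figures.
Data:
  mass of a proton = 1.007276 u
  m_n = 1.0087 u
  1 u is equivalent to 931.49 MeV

potassium-40; 8.56 MeV/nucleon

radon-222: Σm = 86(1.007276) + 136(1.0087) = 223.808936 u; Δm = 1.838536 u; E_B = 1712.6 MeV; E_B/A = 7.714 MeV
potassium-40: Σm = 19(1.007276) + 21(1.0087) = 40.320944 u; Δm = 0.367374 u; E_B = 342.21 MeV; E_B/A = 8.555 MeV
potassium-40 has the higher binding energy per nucleon, so it is the more tightly bound nucleus.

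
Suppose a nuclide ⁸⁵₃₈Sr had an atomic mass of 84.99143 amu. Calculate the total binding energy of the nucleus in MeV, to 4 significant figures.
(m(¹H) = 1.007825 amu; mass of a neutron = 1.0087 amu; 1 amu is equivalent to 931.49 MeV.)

665.8 MeV

Mass of separated nucleons = 38(1.007825) + 47(1.0087) = 38.297350 + 47.4089 = 85.706250 amu
Mass defect Δm = 85.706250 − 84.99143 = 0.714820 amu
Converting to energy: 0.714820 amu × 931.49 MeV/amu = 665.848 MeV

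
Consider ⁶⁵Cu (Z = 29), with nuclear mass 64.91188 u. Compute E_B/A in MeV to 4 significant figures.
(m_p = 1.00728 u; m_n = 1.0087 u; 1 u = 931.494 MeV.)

Z = 29, so N = A − Z = 65 − 29 = 36.
Mass of separated nucleons = 29(1.00728) + 36(1.0087) = 29.21112 + 36.3132 = 65.52432 u
Δm = 65.52432 − 64.91188 = 0.61244 u
Converting to energy: 0.61244 u × 931.494 MeV/u = 570.484 MeV
Per nucleon: 570.484 / 65 = 8.777 MeV

8.777 MeV/nucleon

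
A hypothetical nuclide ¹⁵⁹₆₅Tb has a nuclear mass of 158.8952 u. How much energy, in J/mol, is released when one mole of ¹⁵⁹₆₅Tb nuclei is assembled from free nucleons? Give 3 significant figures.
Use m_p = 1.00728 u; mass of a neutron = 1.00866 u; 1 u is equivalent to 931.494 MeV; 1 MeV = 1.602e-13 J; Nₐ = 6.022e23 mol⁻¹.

1.25e+14 J/mol

Total constituent mass: 65 × 1.00728 + 94 × 1.00866 = 160.28724 u
The mass defect is 160.28724 − 158.8952 = 1.39204 u.
E_B = 1.39204 × 931.494 = 1296.68 MeV
Per nucleus in joules: 1296.68 MeV × 1.602e-13 J/MeV = 2.0773e-10 J
Per mole: 2.0773e-10 J × 6.022e23 mol⁻¹ = 1.2510e+14 J/mol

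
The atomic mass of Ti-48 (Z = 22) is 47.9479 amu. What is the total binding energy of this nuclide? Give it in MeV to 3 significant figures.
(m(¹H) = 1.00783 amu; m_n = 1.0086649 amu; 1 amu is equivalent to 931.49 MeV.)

419 MeV

Mass of separated nucleons = 22(1.00783) + 26(1.0086649) = 22.17226 + 26.2252874 = 48.3975474 amu
Δm = 48.3975474 − 47.9479 = 0.4496474 amu
Converting to energy: 0.4496474 amu × 931.49 MeV/amu = 418.842 MeV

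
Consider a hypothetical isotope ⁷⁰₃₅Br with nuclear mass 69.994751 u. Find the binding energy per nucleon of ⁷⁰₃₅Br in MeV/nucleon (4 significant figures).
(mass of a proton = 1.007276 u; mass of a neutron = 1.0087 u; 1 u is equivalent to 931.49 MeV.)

7.511 MeV/nucleon

Σm = 35·m_p + 35·m_n = 35.254660 + 35.3045 = 70.559160 u
Δm = 70.559160 − 69.994751 = 0.564409 u
Converting to energy: 0.564409 u × 931.49 MeV/u = 525.741 MeV
Per nucleon: 525.741 / 70 = 7.511 MeV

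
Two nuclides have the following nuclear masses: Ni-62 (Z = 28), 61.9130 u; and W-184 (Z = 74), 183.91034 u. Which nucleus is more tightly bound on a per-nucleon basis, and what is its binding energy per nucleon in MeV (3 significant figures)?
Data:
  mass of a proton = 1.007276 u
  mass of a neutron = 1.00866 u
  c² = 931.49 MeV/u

Ni-62: Σm = 28(1.007276) + 34(1.00866) = 62.498168 u; Δm = 0.585168 u; E_B = 545.08 MeV; E_B/A = 8.792 MeV
W-184: Σm = 74(1.007276) + 110(1.00866) = 185.491024 u; Δm = 1.580684 u; E_B = 1472.4 MeV; E_B/A = 8.002 MeV
Ni-62 has the higher binding energy per nucleon, so it is the more tightly bound nucleus.

Ni-62; 8.79 MeV/nucleon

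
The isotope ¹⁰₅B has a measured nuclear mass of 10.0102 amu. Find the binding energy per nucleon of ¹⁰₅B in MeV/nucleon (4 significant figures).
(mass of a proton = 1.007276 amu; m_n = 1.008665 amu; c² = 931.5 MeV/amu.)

Mass of separated nucleons = 5(1.007276) + 5(1.008665) = 5.036380 + 5.043325 = 10.079705 amu
Δm = 10.079705 − 10.0102 = 0.069505 amu
Binding energy = Δm·c² = 0.069505 × 931.5 MeV/amu = 64.7439 MeV
Dividing by A = 10 gives 6.474 MeV per nucleon.

6.474 MeV/nucleon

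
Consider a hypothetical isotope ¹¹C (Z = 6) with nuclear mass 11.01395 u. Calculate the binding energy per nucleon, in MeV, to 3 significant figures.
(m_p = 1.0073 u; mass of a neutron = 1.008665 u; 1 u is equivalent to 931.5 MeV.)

6.20 MeV/nucleon

Z = 6, so N = A − Z = 11 − 6 = 5.
Total constituent mass: 6 × 1.0073 + 5 × 1.008665 = 11.087125 u
Mass defect Δm = 11.087125 − 11.01395 = 0.073175 u
E_B = 0.073175 × 931.5 = 68.1625 MeV
Per nucleon: 68.1625 / 11 = 6.197 MeV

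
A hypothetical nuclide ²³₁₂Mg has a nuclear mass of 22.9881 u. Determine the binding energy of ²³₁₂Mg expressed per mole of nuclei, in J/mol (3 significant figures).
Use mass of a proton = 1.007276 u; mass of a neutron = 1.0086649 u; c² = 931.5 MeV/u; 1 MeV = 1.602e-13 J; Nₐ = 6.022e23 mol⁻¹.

1.75e+13 J/mol

The nucleus contains 12 protons and 23 − 12 = 11 neutrons.
Total constituent mass: 12 × 1.007276 + 11 × 1.0086649 = 23.1826259 u
Mass defect Δm = 23.1826259 − 22.9881 = 0.1945259 u
E_B = 0.1945259 × 931.5 = 181.201 MeV
Per nucleus in joules: 181.201 MeV × 1.602e-13 J/MeV = 2.9028e-11 J
Per mole: 2.9028e-11 J × 6.022e23 mol⁻¹ = 1.7481e+13 J/mol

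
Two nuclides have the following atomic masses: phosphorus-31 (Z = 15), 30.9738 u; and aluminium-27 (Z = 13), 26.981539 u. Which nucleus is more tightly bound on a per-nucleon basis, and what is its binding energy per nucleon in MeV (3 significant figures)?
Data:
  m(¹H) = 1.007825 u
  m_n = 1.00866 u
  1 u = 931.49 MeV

phosphorus-31: Σm = 15(1.007825) + 16(1.00866) = 31.255935 u; Δm = 0.282135 u; E_B = 262.81 MeV; E_B/A = 8.478 MeV
aluminium-27: Σm = 13(1.007825) + 14(1.00866) = 27.222965 u; Δm = 0.241426 u; E_B = 224.89 MeV; E_B/A = 8.329 MeV
phosphorus-31 has the higher binding energy per nucleon, so it is the more tightly bound nucleus.

phosphorus-31; 8.48 MeV/nucleon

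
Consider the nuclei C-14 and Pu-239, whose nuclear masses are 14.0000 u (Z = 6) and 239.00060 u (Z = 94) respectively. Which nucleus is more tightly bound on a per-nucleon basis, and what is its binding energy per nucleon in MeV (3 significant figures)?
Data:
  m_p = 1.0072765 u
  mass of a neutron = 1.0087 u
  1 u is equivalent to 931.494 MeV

Pu-239; 7.58 MeV/nucleon

C-14: Σm = 6(1.0072765) + 8(1.0087) = 14.1132590 u; Δm = 0.1132590 u; E_B = 105.50 MeV; E_B/A = 7.536 MeV
Pu-239: Σm = 94(1.0072765) + 145(1.0087) = 240.9454910 u; Δm = 1.9448910 u; E_B = 1811.7 MeV; E_B/A = 7.580 MeV
Pu-239 has the higher binding energy per nucleon, so it is the more tightly bound nucleus.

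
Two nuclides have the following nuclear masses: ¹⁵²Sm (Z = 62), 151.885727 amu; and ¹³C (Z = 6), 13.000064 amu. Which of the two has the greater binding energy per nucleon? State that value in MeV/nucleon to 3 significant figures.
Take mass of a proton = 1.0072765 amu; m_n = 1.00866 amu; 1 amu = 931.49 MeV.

¹⁵²Sm; 8.24 MeV/nucleon

¹⁵²Sm: Σm = 62(1.0072765) + 90(1.00866) = 153.2305430 amu; Δm = 1.3448160 amu; E_B = 1252.7 MeV; E_B/A = 8.241 MeV
¹³C: Σm = 6(1.0072765) + 7(1.00866) = 13.1042790 amu; Δm = 0.1042150 amu; E_B = 97.075 MeV; E_B/A = 7.467 MeV
¹⁵²Sm has the higher binding energy per nucleon, so it is the more tightly bound nucleus.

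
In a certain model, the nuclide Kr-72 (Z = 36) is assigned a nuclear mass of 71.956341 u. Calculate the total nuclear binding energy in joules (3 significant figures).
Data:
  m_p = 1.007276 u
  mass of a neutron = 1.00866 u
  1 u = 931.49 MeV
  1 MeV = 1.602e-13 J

9.21e-11 J

With 36 protons and 36 neutrons (A = 72):
Mass of separated nucleons = 36(1.007276) + 36(1.00866) = 36.261936 + 36.31176 = 72.573696 u
Δm = 72.573696 − 71.956341 = 0.617355 u
E_B = 0.617355 × 931.49 = 575.060 MeV
In joules: 575.060 MeV × 1.602e-13 J/MeV = 9.2125e-11 J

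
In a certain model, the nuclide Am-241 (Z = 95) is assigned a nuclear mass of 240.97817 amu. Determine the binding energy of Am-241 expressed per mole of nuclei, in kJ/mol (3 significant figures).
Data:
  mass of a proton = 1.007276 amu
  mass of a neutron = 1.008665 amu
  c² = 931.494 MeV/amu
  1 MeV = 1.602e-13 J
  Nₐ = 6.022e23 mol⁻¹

Σm = 95·m_p + 146·m_n = 95.691220 + 147.265090 = 242.956310 amu
Mass defect Δm = 242.956310 − 240.97817 = 1.978140 amu
Binding energy = Δm·c² = 1.978140 × 931.494 MeV/amu = 1842.63 MeV
Per nucleus in joules: 1842.63 MeV × 1.602e-13 J/MeV = 2.9519e-10 J
Per mole: 2.9519e-10 J × 6.022e23 mol⁻¹ = 1.7776e+14 J/mol

1.78e+11 kJ/mol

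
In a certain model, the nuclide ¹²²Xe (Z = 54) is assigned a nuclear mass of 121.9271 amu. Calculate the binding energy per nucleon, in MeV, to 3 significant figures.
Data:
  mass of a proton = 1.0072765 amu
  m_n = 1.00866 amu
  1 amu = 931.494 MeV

8.05 MeV/nucleon

The nucleus contains 54 protons and 122 − 54 = 68 neutrons.
Mass of separated nucleons = 54(1.0072765) + 68(1.00866) = 54.3929310 + 68.58888 = 122.9818110 amu
Δm = 122.9818110 − 121.9271 = 1.0547110 amu
E_B = 1.0547110 × 931.494 = 982.457 MeV
BE/A = 982.457 MeV / 122 = 8.053 MeV/nucleon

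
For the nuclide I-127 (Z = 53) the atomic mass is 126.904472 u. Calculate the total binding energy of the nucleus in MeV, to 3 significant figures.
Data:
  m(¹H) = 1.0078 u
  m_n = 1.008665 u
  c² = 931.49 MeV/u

1070 MeV

Σm = 53·m(¹H) + 74·m_n = 53.4134 + 74.641210 = 128.054610 u
Δm = 128.054610 − 126.904472 = 1.150138 u
Converting to energy: 1.150138 u × 931.49 MeV/u = 1071.34 MeV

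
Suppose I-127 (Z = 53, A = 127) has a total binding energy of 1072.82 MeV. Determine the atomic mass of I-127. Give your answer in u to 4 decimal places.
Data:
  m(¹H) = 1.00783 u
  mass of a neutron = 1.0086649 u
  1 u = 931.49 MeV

126.9045 u

Mass defect = 1072.82 MeV / (931.49 MeV/u) = 1.151725 u
Constituent mass = 53(1.00783) + 74(1.0086649) = 128.0561926 u
Atomic mass = 128.0561926 − 1.151725 = 126.9044676 u ≈ 126.9045 u (to 4 decimal places)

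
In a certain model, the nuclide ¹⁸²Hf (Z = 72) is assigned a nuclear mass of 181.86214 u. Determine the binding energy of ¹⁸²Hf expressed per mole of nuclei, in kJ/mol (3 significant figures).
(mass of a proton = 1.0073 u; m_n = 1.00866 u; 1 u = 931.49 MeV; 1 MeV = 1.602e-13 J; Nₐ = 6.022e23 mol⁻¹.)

Σm = 72·m_p + 110·m_n = 72.5256 + 110.95260 = 183.47820 u
Δm = 183.47820 − 181.86214 = 1.61606 u
E_B = 1.61606 × 931.49 = 1505.34 MeV
Per nucleus in joules: 1505.34 MeV × 1.602e-13 J/MeV = 2.4116e-10 J
Per mole: 2.4116e-10 J × 6.022e23 mol⁻¹ = 1.4523e+14 J/mol

1.45e+11 kJ/mol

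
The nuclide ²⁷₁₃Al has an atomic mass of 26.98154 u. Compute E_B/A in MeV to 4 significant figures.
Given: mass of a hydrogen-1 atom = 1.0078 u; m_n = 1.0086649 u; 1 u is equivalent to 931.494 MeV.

8.320 MeV/nucleon

Z = 13, so N = A − Z = 27 − 13 = 14.
Mass of separated nucleons = 13(1.0078) + 14(1.0086649) = 13.1014 + 14.1213086 = 27.2227086 u
Δm = 27.2227086 − 26.98154 = 0.2411686 u
E_B = 0.2411686 × 931.494 = 224.647 MeV
BE/A = 224.647 MeV / 27 = 8.320 MeV/nucleon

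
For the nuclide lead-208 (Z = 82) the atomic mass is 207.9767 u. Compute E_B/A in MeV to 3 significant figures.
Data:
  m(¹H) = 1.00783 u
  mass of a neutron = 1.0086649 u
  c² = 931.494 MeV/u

7.87 MeV/nucleon

Total constituent mass: 82 × 1.00783 + 126 × 1.0086649 = 209.7338374 u
The mass defect is 209.7338374 − 207.9767 = 1.7571374 u.
Converting to energy: 1.7571374 u × 931.494 MeV/u = 1636.76 MeV
Per nucleon: 1636.76 / 208 = 7.869 MeV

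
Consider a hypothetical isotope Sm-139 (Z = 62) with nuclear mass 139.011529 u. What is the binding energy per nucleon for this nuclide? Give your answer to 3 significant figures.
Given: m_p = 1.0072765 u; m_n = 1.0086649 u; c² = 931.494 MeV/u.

7.42 MeV/nucleon

Mass of separated nucleons = 62(1.0072765) + 77(1.0086649) = 62.4511430 + 77.6671973 = 140.1183403 u
The mass defect is 140.1183403 − 139.011529 = 1.1068113 u.
Binding energy = Δm·c² = 1.1068113 × 931.494 MeV/u = 1030.99 MeV
Per nucleon: 1030.99 / 139 = 7.417 MeV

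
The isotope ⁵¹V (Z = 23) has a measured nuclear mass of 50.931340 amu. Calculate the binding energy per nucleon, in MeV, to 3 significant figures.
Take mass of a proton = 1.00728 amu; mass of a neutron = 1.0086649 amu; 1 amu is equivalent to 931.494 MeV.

8.74 MeV/nucleon

Total constituent mass: 23 × 1.00728 + 28 × 1.0086649 = 51.4100572 amu
Mass defect Δm = 51.4100572 − 50.931340 = 0.4787172 amu
Converting to energy: 0.4787172 amu × 931.494 MeV/amu = 445.922 MeV
Per nucleon: 445.922 / 51 = 8.744 MeV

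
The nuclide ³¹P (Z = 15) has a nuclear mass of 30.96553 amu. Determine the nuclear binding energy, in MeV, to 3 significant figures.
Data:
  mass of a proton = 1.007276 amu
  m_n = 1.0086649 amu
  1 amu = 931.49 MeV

263 MeV

Total constituent mass: 15 × 1.007276 + 16 × 1.0086649 = 31.2477784 amu
Mass defect Δm = 31.2477784 − 30.96553 = 0.2822484 amu
E_B = 0.2822484 × 931.49 = 262.912 MeV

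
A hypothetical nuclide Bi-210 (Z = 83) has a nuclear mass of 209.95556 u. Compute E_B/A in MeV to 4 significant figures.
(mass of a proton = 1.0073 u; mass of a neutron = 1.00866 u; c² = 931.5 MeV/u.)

Mass of separated nucleons = 83(1.0073) + 127(1.00866) = 83.6059 + 128.09982 = 211.70572 u
Mass defect Δm = 211.70572 − 209.95556 = 1.75016 u
Converting to energy: 1.75016 u × 931.5 MeV/u = 1630.27 MeV
BE/A = 1630.27 MeV / 210 = 7.763 MeV/nucleon

7.763 MeV/nucleon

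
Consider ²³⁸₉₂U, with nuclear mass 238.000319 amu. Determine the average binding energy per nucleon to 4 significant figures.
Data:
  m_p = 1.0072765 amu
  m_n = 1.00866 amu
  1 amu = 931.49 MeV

Total constituent mass: 92 × 1.0072765 + 146 × 1.00866 = 239.9337980 amu
Mass defect Δm = 239.9337980 − 238.000319 = 1.9334790 amu
E_B = 1.9334790 × 931.49 = 1801.02 MeV
Dividing by A = 238 gives 7.567 MeV per nucleon.

7.567 MeV/nucleon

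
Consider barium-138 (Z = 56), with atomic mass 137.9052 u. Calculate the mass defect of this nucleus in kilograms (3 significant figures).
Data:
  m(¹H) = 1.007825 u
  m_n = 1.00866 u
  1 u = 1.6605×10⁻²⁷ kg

2.06e-27 kg

Total constituent mass: 56 × 1.007825 + 82 × 1.00866 = 139.148320 u
The mass defect is 139.148320 − 137.9052 = 1.243120 u.
In SI units: 1.243120 u × 1.6605×10⁻²⁷ kg/u = 2.0642e-27 kg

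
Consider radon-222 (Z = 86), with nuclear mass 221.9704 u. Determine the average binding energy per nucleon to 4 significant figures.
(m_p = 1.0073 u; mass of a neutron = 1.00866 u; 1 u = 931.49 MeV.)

7.700 MeV/nucleon

Mass of separated nucleons = 86(1.0073) + 136(1.00866) = 86.6278 + 137.17776 = 223.80556 u
Δm = 223.80556 − 221.9704 = 1.83516 u
Converting to energy: 1.83516 u × 931.49 MeV/u = 1709.43 MeV
BE/A = 1709.43 MeV / 222 = 7.700 MeV/nucleon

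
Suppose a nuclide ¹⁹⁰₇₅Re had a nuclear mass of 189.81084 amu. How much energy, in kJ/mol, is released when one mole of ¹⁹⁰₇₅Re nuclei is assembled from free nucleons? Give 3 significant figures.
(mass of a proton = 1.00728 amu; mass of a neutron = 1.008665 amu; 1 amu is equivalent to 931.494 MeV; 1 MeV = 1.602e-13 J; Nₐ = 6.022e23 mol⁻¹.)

The nucleus contains 75 protons and 190 − 75 = 115 neutrons.
Σm = 75·m_p + 115·m_n = 75.54600 + 115.996475 = 191.542475 amu
The mass defect is 191.542475 − 189.81084 = 1.731635 amu.
Converting to energy: 1.731635 amu × 931.494 MeV/amu = 1613.01 MeV
Per nucleus in joules: 1613.01 MeV × 1.602e-13 J/MeV = 2.5840e-10 J
Per mole: 2.5840e-10 J × 6.022e23 mol⁻¹ = 1.5561e+14 J/mol

1.56e+11 kJ/mol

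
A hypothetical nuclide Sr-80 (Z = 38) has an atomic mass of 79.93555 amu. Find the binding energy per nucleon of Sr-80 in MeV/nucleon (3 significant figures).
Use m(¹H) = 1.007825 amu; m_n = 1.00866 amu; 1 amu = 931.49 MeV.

8.45 MeV/nucleon

With 38 protons and 42 neutrons (A = 80):
Total constituent mass: 38 × 1.007825 + 42 × 1.00866 = 80.661070 amu
Mass defect Δm = 80.661070 − 79.93555 = 0.725520 amu
E_B = 0.725520 × 931.49 = 675.815 MeV
BE/A = 675.815 MeV / 80 = 8.448 MeV/nucleon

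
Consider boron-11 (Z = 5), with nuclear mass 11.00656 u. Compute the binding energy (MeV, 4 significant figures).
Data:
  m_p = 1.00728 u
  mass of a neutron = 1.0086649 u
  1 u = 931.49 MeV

The nucleus contains 5 protons and 11 − 5 = 6 neutrons.
Total constituent mass: 5 × 1.00728 + 6 × 1.0086649 = 11.0883894 u
Mass defect Δm = 11.0883894 − 11.00656 = 0.0818294 u
E_B = 0.0818294 × 931.49 = 76.2233 MeV

76.22 MeV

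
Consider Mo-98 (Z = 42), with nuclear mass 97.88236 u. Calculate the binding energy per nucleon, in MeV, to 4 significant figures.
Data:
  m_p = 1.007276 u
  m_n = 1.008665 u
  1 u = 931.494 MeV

Total constituent mass: 42 × 1.007276 + 56 × 1.008665 = 98.790832 u
Mass defect Δm = 98.790832 − 97.88236 = 0.908472 u
E_B = 0.908472 × 931.494 = 846.236 MeV
Per nucleon: 846.236 / 98 = 8.635 MeV

8.635 MeV/nucleon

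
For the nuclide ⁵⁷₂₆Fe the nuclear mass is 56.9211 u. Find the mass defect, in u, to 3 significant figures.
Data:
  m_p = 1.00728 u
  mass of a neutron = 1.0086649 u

0.537 u

Mass of separated nucleons = 26(1.00728) + 31(1.0086649) = 26.18928 + 31.2686119 = 57.4578919 u
The mass defect is 57.4578919 − 56.9211 = 0.5367919 u.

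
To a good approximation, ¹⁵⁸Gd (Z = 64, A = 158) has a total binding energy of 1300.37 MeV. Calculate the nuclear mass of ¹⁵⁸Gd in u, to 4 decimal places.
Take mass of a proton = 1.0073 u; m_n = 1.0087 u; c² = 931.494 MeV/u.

Mass defect = 1300.37 MeV / (931.494 MeV/u) = 1.396005 u
Constituent mass = 64(1.0073) + 94(1.0087) = 159.2850 u
Nuclear mass = 159.2850 − 1.396005 = 157.888995 u ≈ 157.8890 u (to 4 decimal places)

157.8890 u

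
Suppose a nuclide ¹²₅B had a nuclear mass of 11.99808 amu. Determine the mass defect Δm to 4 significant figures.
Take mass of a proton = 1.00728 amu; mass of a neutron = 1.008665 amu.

Total constituent mass: 5 × 1.00728 + 7 × 1.008665 = 12.097055 amu
The mass defect is 12.097055 − 11.99808 = 0.098975 amu.

0.09898 amu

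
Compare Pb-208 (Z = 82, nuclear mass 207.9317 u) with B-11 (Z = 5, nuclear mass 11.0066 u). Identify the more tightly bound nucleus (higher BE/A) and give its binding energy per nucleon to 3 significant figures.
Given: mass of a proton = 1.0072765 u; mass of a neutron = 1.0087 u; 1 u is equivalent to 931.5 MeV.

Pb-208: Σm = 82(1.0072765) + 126(1.0087) = 209.6928730 u; Δm = 1.7611730 u; E_B = 1640.5 MeV; E_B/A = 7.887 MeV
B-11: Σm = 5(1.0072765) + 6(1.0087) = 11.0885825 u; Δm = 0.0819825 u; E_B = 76.367 MeV; E_B/A = 6.942 MeV
Pb-208 has the higher binding energy per nucleon, so it is the more tightly bound nucleus.

Pb-208; 7.89 MeV/nucleon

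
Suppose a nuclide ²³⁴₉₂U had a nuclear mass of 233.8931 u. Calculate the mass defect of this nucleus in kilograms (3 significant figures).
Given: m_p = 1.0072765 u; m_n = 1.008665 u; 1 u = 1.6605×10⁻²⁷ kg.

3.33e-27 kg

Total constituent mass: 92 × 1.0072765 + 142 × 1.008665 = 235.8998680 u
Δm = 235.8998680 − 233.8931 = 2.0067680 u
In SI units: 2.0067680 u × 1.6605×10⁻²⁷ kg/u = 3.3322e-27 kg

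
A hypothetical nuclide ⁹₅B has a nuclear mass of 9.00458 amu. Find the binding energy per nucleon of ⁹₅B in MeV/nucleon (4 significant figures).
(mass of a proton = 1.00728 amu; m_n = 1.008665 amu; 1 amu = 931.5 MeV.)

6.881 MeV/nucleon

With 5 protons and 4 neutrons (A = 9):
Mass of separated nucleons = 5(1.00728) + 4(1.008665) = 5.03640 + 4.034660 = 9.071060 amu
Mass defect Δm = 9.071060 − 9.00458 = 0.066480 amu
E_B = 0.066480 × 931.5 = 61.9261 MeV
Dividing by A = 9 gives 6.881 MeV per nucleon.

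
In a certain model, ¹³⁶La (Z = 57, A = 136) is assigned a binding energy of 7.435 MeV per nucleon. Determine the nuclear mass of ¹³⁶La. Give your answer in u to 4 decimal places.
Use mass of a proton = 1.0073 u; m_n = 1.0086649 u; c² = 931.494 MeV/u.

136.0151 u

Total binding energy = 136 × 7.435 = 1011.160 MeV
Mass defect = 1011.160 MeV / (931.494 MeV/u) = 1.085525 u
Constituent mass = 57(1.0073) + 79(1.0086649) = 137.1006271 u
Nuclear mass = 137.1006271 − 1.085525 = 136.0151021 u ≈ 136.0151 u (to 4 decimal places)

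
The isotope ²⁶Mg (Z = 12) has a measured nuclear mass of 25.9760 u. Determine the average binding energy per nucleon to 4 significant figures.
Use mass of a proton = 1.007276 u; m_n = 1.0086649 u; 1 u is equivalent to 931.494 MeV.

The nucleus contains 12 protons and 26 − 12 = 14 neutrons.
Σm = 12·m_p + 14·m_n = 12.087312 + 14.1213086 = 26.2086206 u
Δm = 26.2086206 − 25.9760 = 0.2326206 u
Binding energy = Δm·c² = 0.2326206 × 931.494 MeV/u = 216.685 MeV
BE/A = 216.685 MeV / 26 = 8.334 MeV/nucleon

8.334 MeV/nucleon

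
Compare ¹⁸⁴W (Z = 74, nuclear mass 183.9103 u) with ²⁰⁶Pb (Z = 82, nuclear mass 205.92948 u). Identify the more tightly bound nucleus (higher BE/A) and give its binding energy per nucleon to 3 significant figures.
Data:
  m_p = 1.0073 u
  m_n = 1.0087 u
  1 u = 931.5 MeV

¹⁸⁴W; 8.03 MeV/nucleon

¹⁸⁴W: Σm = 74(1.0073) + 110(1.0087) = 185.4972 u; Δm = 1.5869 u; E_B = 1478.2 MeV; E_B/A = 8.034 MeV
²⁰⁶Pb: Σm = 82(1.0073) + 124(1.0087) = 207.6774 u; Δm = 1.74792 u; E_B = 1628.2 MeV; E_B/A = 7.904 MeV
¹⁸⁴W has the higher binding energy per nucleon, so it is the more tightly bound nucleus.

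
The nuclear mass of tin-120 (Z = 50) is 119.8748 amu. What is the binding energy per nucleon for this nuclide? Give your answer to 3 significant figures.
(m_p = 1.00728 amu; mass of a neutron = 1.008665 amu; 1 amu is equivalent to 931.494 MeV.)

The nucleus contains 50 protons and 120 − 50 = 70 neutrons.
Mass of separated nucleons = 50(1.00728) + 70(1.008665) = 50.36400 + 70.606550 = 120.970550 amu
Mass defect Δm = 120.970550 − 119.8748 = 1.095750 amu
E_B = 1.095750 × 931.494 = 1020.68 MeV
Dividing by A = 120 gives 8.506 MeV per nucleon.

8.51 MeV/nucleon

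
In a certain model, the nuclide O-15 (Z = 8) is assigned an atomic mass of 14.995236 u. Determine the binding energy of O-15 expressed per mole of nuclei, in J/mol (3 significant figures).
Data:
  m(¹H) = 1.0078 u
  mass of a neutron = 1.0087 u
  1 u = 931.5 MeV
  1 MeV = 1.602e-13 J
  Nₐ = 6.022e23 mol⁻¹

With 8 protons and 7 neutrons (A = 15):
Mass of separated nucleons = 8(1.0078) + 7(1.0087) = 8.0624 + 7.0609 = 15.1233 u
Δm = 15.1233 − 14.995236 = 0.128064 u
E_B = 0.128064 × 931.5 = 119.292 MeV
Per nucleus in joules: 119.292 MeV × 1.602e-13 J/MeV = 1.9111e-11 J
Per mole: 1.9111e-11 J × 6.022e23 mol⁻¹ = 1.1509e+13 J/mol

1.15e+13 J/mol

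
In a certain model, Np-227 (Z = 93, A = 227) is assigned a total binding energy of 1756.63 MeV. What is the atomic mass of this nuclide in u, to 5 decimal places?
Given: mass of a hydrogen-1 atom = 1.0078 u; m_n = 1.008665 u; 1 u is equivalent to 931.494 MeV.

227.00069 u

Mass defect = 1756.63 MeV / (931.494 MeV/u) = 1.8858200 u
Constituent mass = 93(1.0078) + 134(1.008665) = 228.886510 u
Atomic mass = 228.886510 − 1.8858200 = 227.0006900 u ≈ 227.00069 u (to 5 decimal places)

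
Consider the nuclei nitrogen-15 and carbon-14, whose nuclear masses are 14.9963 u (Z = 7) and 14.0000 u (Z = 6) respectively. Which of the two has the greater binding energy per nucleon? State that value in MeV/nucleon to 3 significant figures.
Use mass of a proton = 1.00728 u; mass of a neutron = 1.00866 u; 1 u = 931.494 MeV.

nitrogen-15; 7.70 MeV/nucleon

nitrogen-15: Σm = 7(1.00728) + 8(1.00866) = 15.12024 u; Δm = 0.12394 u; E_B = 115.45 MeV; E_B/A = 7.697 MeV
carbon-14: Σm = 6(1.00728) + 8(1.00866) = 14.11296 u; Δm = 0.11296 u; E_B = 105.22 MeV; E_B/A = 7.516 MeV
nitrogen-15 has the higher binding energy per nucleon, so it is the more tightly bound nucleus.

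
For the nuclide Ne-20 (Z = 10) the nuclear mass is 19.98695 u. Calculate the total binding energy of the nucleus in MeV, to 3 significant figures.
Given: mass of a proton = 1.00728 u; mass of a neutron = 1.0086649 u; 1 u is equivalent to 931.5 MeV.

161 MeV

Z = 10, so N = A − Z = 20 − 10 = 10.
Mass of separated nucleons = 10(1.00728) + 10(1.0086649) = 10.07280 + 10.0866490 = 20.1594490 u
Δm = 20.1594490 − 19.98695 = 0.1724990 u
Binding energy = Δm·c² = 0.1724990 × 931.5 MeV/u = 160.683 MeV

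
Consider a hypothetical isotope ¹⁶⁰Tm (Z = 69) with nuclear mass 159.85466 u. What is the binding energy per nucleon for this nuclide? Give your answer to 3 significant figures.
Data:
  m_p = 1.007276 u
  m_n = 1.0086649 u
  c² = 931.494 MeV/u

8.36 MeV/nucleon

With 69 protons and 91 neutrons (A = 160):
Σm = 69·m_p + 91·m_n = 69.502044 + 91.7885059 = 161.2905499 u
The mass defect is 161.2905499 − 159.85466 = 1.4358899 u.
Binding energy = Δm·c² = 1.4358899 × 931.494 MeV/u = 1337.52 MeV
BE/A = 1337.52 MeV / 160 = 8.360 MeV/nucleon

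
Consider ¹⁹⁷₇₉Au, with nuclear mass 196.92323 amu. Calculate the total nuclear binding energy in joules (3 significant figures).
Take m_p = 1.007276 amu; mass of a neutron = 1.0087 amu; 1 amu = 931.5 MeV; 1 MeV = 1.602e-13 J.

Σm = 79·m_p + 118·m_n = 79.574804 + 119.0266 = 198.601404 amu
The mass defect is 198.601404 − 196.92323 = 1.678174 amu.
E_B = 1.678174 × 931.5 = 1563.22 MeV
In joules: 1563.22 MeV × 1.602e-13 J/MeV = 2.5043e-10 J

2.50e-10 J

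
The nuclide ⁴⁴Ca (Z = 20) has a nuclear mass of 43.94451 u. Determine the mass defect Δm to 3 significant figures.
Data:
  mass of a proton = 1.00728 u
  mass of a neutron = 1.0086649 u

Z = 20, so N = A − Z = 44 − 20 = 24.
Total constituent mass: 20 × 1.00728 + 24 × 1.0086649 = 44.3535576 u
The mass defect is 44.3535576 − 43.94451 = 0.4090476 u.

0.409 u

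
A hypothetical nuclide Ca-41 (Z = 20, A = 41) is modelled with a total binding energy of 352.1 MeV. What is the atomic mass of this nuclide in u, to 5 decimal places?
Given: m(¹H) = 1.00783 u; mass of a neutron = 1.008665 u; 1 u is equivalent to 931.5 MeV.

40.96057 u

Mass defect = 352.1 MeV / (931.5 MeV/u) = 0.3779925 u
Constituent mass = 20(1.00783) + 21(1.008665) = 41.338565 u
Atomic mass = 41.338565 − 0.3779925 = 40.9605725 u ≈ 40.96057 u (to 5 decimal places)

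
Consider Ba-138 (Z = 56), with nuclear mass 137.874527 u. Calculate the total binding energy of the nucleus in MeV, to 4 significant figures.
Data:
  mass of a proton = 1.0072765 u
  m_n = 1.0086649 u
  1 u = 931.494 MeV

Σm = 56·m_p + 82·m_n = 56.4074840 + 82.7105218 = 139.1180058 u
The mass defect is 139.1180058 − 137.874527 = 1.2434788 u.
Binding energy = Δm·c² = 1.2434788 × 931.494 MeV/u = 1158.29 MeV

1158 MeV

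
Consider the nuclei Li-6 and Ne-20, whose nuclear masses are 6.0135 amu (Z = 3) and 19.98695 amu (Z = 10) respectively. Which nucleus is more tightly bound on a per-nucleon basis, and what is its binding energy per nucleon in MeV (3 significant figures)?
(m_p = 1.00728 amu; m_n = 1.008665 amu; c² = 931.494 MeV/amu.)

Li-6: Σm = 3(1.00728) + 3(1.008665) = 6.047835 amu; Δm = 0.034335 amu; E_B = 31.9828 MeV; E_B/A = 5.330 MeV
Ne-20: Σm = 10(1.00728) + 10(1.008665) = 20.159450 amu; Δm = 0.172500 amu; E_B = 160.68 MeV; E_B/A = 8.034 MeV
Ne-20 has the higher binding energy per nucleon, so it is the more tightly bound nucleus.

Ne-20; 8.03 MeV/nucleon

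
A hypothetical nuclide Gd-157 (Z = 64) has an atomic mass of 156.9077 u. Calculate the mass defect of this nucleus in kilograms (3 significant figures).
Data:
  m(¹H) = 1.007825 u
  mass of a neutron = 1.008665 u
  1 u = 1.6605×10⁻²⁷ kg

The nucleus contains 64 protons and 157 − 64 = 93 neutrons.
Total constituent mass: 64 × 1.007825 + 93 × 1.008665 = 158.306645 u
The mass defect is 158.306645 − 156.9077 = 1.398945 u.
In SI units: 1.398945 u × 1.6605×10⁻²⁷ kg/u = 2.3229e-27 kg

2.32e-27 kg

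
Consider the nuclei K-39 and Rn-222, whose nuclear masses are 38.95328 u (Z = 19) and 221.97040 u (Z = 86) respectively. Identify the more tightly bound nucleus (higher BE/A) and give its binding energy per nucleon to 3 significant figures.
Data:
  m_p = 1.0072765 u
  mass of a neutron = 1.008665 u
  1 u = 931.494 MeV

K-39: Σm = 19(1.0072765) + 20(1.008665) = 39.3115535 u; Δm = 0.3582735 u; E_B = 333.73 MeV; E_B/A = 8.557 MeV
Rn-222: Σm = 86(1.0072765) + 136(1.008665) = 223.8042190 u; Δm = 1.8338190 u; E_B = 1708.2 MeV; E_B/A = 7.6946 MeV
K-39 has the higher binding energy per nucleon, so it is the more tightly bound nucleus.

K-39; 8.56 MeV/nucleon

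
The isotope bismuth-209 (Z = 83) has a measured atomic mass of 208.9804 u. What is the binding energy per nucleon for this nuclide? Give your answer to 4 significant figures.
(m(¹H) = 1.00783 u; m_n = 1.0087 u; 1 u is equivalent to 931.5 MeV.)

The nucleus contains 83 protons and 209 − 83 = 126 neutrons.
Σm = 83·m(¹H) + 126·m_n = 83.64989 + 127.0962 = 210.74609 u
Δm = 210.74609 − 208.9804 = 1.76569 u
Converting to energy: 1.76569 u × 931.5 MeV/u = 1644.74 MeV
Per nucleon: 1644.74 / 209 = 7.870 MeV

7.870 MeV/nucleon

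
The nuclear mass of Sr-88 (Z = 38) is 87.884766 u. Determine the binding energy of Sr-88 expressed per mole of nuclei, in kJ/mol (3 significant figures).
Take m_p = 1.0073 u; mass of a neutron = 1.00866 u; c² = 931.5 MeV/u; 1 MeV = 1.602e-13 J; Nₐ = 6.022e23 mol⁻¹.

7.42e+10 kJ/mol

Z = 38, so N = A − Z = 88 − 38 = 50.
Mass of separated nucleons = 38(1.0073) + 50(1.00866) = 38.2774 + 50.43300 = 88.71040 u
The mass defect is 88.71040 − 87.884766 = 0.825634 u.
E_B = 0.825634 × 931.5 = 769.078 MeV
Per nucleus in joules: 769.078 MeV × 1.602e-13 J/MeV = 1.2321e-10 J
Per mole: 1.2321e-10 J × 6.022e23 mol⁻¹ = 7.4197e+13 J/mol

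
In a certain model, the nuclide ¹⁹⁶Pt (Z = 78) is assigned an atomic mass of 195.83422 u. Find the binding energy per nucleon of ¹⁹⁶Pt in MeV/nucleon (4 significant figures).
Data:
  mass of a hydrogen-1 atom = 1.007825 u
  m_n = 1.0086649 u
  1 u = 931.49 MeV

Total constituent mass: 78 × 1.007825 + 118 × 1.0086649 = 197.6328082 u
Mass defect Δm = 197.6328082 − 195.83422 = 1.7985882 u
E_B = 1.7985882 × 931.49 = 1675.37 MeV
Dividing by A = 196 gives 8.548 MeV per nucleon.

8.548 MeV/nucleon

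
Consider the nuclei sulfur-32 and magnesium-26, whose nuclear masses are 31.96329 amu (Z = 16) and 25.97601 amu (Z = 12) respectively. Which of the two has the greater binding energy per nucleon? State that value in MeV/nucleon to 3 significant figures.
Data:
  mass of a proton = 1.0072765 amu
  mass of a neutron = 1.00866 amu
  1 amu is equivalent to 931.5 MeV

sulfur-32: Σm = 16(1.0072765) + 16(1.00866) = 32.2549840 amu; Δm = 0.2916940 amu; E_B = 271.71 MeV; E_B/A = 8.491 MeV
magnesium-26: Σm = 12(1.0072765) + 14(1.00866) = 26.2085580 amu; Δm = 0.2325480 amu; E_B = 216.618 MeV; E_B/A = 8.331 MeV
sulfur-32 has the higher binding energy per nucleon, so it is the more tightly bound nucleus.

sulfur-32; 8.49 MeV/nucleon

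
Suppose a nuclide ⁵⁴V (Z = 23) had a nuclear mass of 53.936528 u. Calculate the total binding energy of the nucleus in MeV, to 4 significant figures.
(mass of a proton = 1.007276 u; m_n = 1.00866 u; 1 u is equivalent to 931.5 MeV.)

The nucleus contains 23 protons and 54 − 23 = 31 neutrons.
Mass of separated nucleons = 23(1.007276) + 31(1.00866) = 23.167348 + 31.26846 = 54.435808 u
Mass defect Δm = 54.435808 − 53.936528 = 0.499280 u
Converting to energy: 0.499280 u × 931.5 MeV/u = 465.079 MeV

465.1 MeV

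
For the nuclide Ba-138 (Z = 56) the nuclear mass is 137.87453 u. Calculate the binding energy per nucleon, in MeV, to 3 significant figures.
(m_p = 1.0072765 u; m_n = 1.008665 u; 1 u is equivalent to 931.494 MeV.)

Mass of separated nucleons = 56(1.0072765) + 82(1.008665) = 56.4074840 + 82.710530 = 139.1180140 u
Δm = 139.1180140 − 137.87453 = 1.2434840 u
E_B = 1.2434840 × 931.494 = 1158.30 MeV
BE/A = 1158.30 MeV / 138 = 8.393 MeV/nucleon

8.39 MeV/nucleon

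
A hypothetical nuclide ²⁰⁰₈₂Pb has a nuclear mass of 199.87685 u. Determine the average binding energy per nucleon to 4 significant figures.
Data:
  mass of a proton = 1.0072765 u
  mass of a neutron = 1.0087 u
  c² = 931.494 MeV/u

8.134 MeV/nucleon

With 82 protons and 118 neutrons (A = 200):
Mass of separated nucleons = 82(1.0072765) + 118(1.0087) = 82.5966730 + 119.0266 = 201.6232730 u
Δm = 201.6232730 − 199.87685 = 1.7464230 u
E_B = 1.7464230 × 931.494 = 1626.78 MeV
BE/A = 1626.78 MeV / 200 = 8.134 MeV/nucleon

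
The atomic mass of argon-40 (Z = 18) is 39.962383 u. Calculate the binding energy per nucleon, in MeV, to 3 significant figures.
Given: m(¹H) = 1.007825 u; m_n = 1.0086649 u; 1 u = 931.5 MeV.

8.60 MeV/nucleon

Z = 18, so N = A − Z = 40 − 18 = 22.
Σm = 18·m(¹H) + 22·m_n = 18.140850 + 22.1906278 = 40.3314778 u
Δm = 40.3314778 − 39.962383 = 0.3690948 u
Converting to energy: 0.3690948 u × 931.5 MeV/u = 343.812 MeV
BE/A = 343.812 MeV / 40 = 8.595 MeV/nucleon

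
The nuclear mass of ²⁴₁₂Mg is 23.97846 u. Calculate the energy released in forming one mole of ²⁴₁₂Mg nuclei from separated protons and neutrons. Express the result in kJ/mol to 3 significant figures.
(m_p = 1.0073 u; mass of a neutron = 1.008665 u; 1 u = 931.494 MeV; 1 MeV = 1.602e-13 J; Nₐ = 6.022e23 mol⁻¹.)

1.92e+10 kJ/mol

The nucleus contains 12 protons and 24 − 12 = 12 neutrons.
Σm = 12·m_p + 12·m_n = 12.0876 + 12.103980 = 24.191580 u
Δm = 24.191580 − 23.97846 = 0.213120 u
Binding energy = Δm·c² = 0.213120 × 931.494 MeV/u = 198.520 MeV
Per nucleus in joules: 198.520 MeV × 1.602e-13 J/MeV = 3.1803e-11 J
Per mole: 3.1803e-11 J × 6.022e23 mol⁻¹ = 1.9152e+13 J/mol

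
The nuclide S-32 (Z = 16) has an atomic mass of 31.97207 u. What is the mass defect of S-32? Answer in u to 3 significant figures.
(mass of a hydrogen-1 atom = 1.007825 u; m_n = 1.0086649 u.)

0.292 u

Z = 16, so N = A − Z = 32 − 16 = 16.
Σm = 16·m(¹H) + 16·m_n = 16.125200 + 16.1386384 = 32.2638384 u
Mass defect Δm = 32.2638384 − 31.97207 = 0.2917684 u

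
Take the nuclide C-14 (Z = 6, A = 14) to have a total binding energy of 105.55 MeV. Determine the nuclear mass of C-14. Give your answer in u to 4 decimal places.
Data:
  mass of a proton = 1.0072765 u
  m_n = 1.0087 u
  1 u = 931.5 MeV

Mass defect = 105.55 MeV / (931.5 MeV/u) = 0.113312 u
Constituent mass = 6(1.0072765) + 8(1.0087) = 14.1132590 u
Nuclear mass = 14.1132590 − 0.113312 = 13.9999470 u ≈ 13.9999 u (to 4 decimal places)

13.9999 u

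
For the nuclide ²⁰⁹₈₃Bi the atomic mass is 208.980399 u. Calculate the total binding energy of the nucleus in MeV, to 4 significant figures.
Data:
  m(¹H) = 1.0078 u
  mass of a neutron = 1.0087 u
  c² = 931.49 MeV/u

1642 MeV

Z = 83, so N = A − Z = 209 − 83 = 126.
Total constituent mass: 83 × 1.0078 + 126 × 1.0087 = 210.7436 u
Δm = 210.7436 − 208.980399 = 1.763201 u
Converting to energy: 1.763201 u × 931.49 MeV/u = 1642.40 MeV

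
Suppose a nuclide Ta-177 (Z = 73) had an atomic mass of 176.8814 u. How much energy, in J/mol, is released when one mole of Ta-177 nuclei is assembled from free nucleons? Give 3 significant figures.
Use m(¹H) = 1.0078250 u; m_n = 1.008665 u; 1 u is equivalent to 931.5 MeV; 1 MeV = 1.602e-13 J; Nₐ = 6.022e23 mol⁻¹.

1.43e+14 J/mol

Total constituent mass: 73 × 1.0078250 + 104 × 1.008665 = 178.4723850 u
Δm = 178.4723850 − 176.8814 = 1.5909850 u
Converting to energy: 1.5909850 u × 931.5 MeV/u = 1482.00 MeV
Per nucleus in joules: 1482.00 MeV × 1.602e-13 J/MeV = 2.3742e-10 J
Per mole: 2.3742e-10 J × 6.022e23 mol⁻¹ = 1.4297e+14 J/mol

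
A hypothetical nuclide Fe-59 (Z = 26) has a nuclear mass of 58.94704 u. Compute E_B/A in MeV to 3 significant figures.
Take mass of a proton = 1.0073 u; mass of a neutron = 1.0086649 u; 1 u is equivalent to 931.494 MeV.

With 26 protons and 33 neutrons (A = 59):
Total constituent mass: 26 × 1.0073 + 33 × 1.0086649 = 59.4757417 u
The mass defect is 59.4757417 − 58.94704 = 0.5287017 u.
Binding energy = Δm·c² = 0.5287017 × 931.494 MeV/u = 492.482 MeV
Dividing by A = 59 gives 8.347 MeV per nucleon.

8.35 MeV/nucleon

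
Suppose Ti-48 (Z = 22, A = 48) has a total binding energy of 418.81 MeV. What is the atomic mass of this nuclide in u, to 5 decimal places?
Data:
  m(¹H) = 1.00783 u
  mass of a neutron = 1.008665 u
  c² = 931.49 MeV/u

47.94794 u

Mass defect = 418.81 MeV / (931.49 MeV/u) = 0.4496130 u
Constituent mass = 22(1.00783) + 26(1.008665) = 48.397550 u
Atomic mass = 48.397550 − 0.4496130 = 47.9479370 u ≈ 47.94794 u (to 5 decimal places)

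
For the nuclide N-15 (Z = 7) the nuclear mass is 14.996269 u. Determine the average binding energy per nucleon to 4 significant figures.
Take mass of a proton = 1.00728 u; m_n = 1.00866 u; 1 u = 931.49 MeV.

With 7 protons and 8 neutrons (A = 15):
Σm = 7·m_p + 8·m_n = 7.05096 + 8.06928 = 15.12024 u
Mass defect Δm = 15.12024 − 14.996269 = 0.123971 u
Converting to energy: 0.123971 u × 931.49 MeV/u = 115.478 MeV
BE/A = 115.478 MeV / 15 = 7.699 MeV/nucleon

7.699 MeV/nucleon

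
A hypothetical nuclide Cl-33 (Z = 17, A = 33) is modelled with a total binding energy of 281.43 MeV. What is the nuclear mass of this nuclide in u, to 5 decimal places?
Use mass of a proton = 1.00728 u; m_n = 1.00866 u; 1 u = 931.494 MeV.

32.96019 u

Mass defect = 281.43 MeV / (931.494 MeV/u) = 0.3021275 u
Constituent mass = 17(1.00728) + 16(1.00866) = 33.26232 u
Nuclear mass = 33.26232 − 0.3021275 = 32.9601925 u ≈ 32.96019 u (to 5 decimal places)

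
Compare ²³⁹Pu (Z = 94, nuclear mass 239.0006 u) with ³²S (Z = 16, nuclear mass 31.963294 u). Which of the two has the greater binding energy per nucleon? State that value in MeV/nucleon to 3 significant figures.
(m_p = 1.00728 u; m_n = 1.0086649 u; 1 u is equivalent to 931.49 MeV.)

³²S; 8.49 MeV/nucleon

²³⁹Pu: Σm = 94(1.00728) + 145(1.0086649) = 240.9407305 u; Δm = 1.9401305 u; E_B = 1807.2 MeV; E_B/A = 7.562 MeV
³²S: Σm = 16(1.00728) + 16(1.0086649) = 32.2551184 u; Δm = 0.2918244 u; E_B = 271.83 MeV; E_B/A = 8.4947 MeV
³²S has the higher binding energy per nucleon, so it is the more tightly bound nucleus.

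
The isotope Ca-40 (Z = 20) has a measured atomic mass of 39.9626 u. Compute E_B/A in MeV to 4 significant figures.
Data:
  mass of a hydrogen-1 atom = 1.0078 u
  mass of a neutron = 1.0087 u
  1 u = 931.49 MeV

8.556 MeV/nucleon

Mass of separated nucleons = 20(1.0078) + 20(1.0087) = 20.1560 + 20.1740 = 40.3300 u
The mass defect is 40.3300 − 39.9626 = 0.3674 u.
Binding energy = Δm·c² = 0.3674 × 931.49 MeV/u = 342.229 MeV
BE/A = 342.229 MeV / 40 = 8.556 MeV/nucleon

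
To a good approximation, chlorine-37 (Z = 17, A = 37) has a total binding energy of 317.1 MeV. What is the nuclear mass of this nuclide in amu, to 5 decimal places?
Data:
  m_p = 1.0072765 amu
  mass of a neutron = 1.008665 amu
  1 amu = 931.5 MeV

Mass defect = 317.1 MeV / (931.5 MeV/amu) = 0.3404187 amu
Constituent mass = 17(1.0072765) + 20(1.008665) = 37.2970005 amu
Nuclear mass = 37.2970005 − 0.3404187 = 36.9565818 amu ≈ 36.95658 amu (to 5 decimal places)

36.95658 amu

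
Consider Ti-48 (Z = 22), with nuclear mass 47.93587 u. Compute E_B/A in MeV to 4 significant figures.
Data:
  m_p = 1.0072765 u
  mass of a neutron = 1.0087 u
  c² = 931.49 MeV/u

8.741 MeV/nucleon

Mass of separated nucleons = 22(1.0072765) + 26(1.0087) = 22.1600830 + 26.2262 = 48.3862830 u
Mass defect Δm = 48.3862830 − 47.93587 = 0.4504130 u
Binding energy = Δm·c² = 0.4504130 × 931.49 MeV/u = 419.555 MeV
Per nucleon: 419.555 / 48 = 8.741 MeV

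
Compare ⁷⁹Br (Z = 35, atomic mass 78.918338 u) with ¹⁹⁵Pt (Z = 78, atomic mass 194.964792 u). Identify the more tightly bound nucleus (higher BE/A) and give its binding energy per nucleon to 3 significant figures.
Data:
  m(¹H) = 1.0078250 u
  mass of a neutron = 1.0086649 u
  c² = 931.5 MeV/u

⁷⁹Br; 8.69 MeV/nucleon

⁷⁹Br: Σm = 35(1.0078250) + 44(1.0086649) = 79.6551306 u; Δm = 0.7367926 u; E_B = 686.32 MeV; E_B/A = 8.688 MeV
¹⁹⁵Pt: Σm = 78(1.0078250) + 117(1.0086649) = 196.6241433 u; Δm = 1.6593513 u; E_B = 1545.7 MeV; E_B/A = 7.927 MeV
⁷⁹Br has the higher binding energy per nucleon, so it is the more tightly bound nucleus.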